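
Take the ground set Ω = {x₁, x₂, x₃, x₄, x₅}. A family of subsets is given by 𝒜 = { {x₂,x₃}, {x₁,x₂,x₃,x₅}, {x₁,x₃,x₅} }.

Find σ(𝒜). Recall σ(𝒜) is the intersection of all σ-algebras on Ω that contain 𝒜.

σ(𝒜) (16 sets): { {}, {x₂}, {x₃}, {x₄}, {x₁,x₅}, {x₂,x₃}, {x₂,x₄}, {x₃,x₄}, {x₁,x₂,x₅}, {x₁,x₃,x₅}, {x₁,x₄,x₅}, {x₂,x₃,x₄}, {x₁,x₂,x₃,x₅}, {x₁,x₂,x₄,x₅}, {x₁,x₃,x₄,x₅}, Ω }

Check:
Take S₀ = 𝒜 ∪ {∅, Ω} = { {}, {x₂,x₃}, {x₁,x₃,x₅}, {x₁,x₂,x₃,x₅}, Ω }.
Round 1 adds 3:
  {x₄}  = ᶜ of {x₁,x₂,x₃,x₅}
  {x₂,x₄}  = ᶜ of {x₁,x₃,x₅}
  {x₁,x₄,x₅}  = ᶜ of {x₂,x₃}
  (now 8)
Round 2: +3 →
  {x₂,x₃,x₄}  = {x₄} ∪ {x₂,x₃}
  {x₁,x₂,x₄,x₅}  = {x₁,x₄,x₅} ∪ {x₂,x₄}
  {x₁,x₃,x₄,x₅}  = {x₁,x₄,x₅} ∪ {x₁,x₃,x₅}
  (now 11)
Round 3 adds 3:
  {x₂}  = ᶜ of {x₁,x₃,x₄,x₅}
  {x₃}  = ᶜ of {x₁,x₂,x₄,x₅}
  {x₁,x₅}  = ᶜ of {x₂,x₃,x₄}
  (now 14)
Round 4. New:
  {x₃,x₄}  = {x₃} ∪ {x₄}
  {x₁,x₂,x₅}  = {x₁,x₅} ∪ {x₂}
  (now 16)
Round 5: stable.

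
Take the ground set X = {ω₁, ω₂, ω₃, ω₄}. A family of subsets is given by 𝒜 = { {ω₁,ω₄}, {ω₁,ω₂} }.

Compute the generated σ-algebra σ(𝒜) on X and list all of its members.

σ(𝒜) (16 sets): { {}, {ω₁}, {ω₂}, {ω₃}, {ω₄}, {ω₁,ω₂}, {ω₁,ω₃}, {ω₁,ω₄}, {ω₂,ω₃}, {ω₂,ω₄}, {ω₃,ω₄}, {ω₁,ω₂,ω₃}, {ω₁,ω₂,ω₄}, {ω₁,ω₃,ω₄}, {ω₂,ω₃,ω₄}, X }

Derivation:
Begin from { {}, {ω₁,ω₂}, {ω₁,ω₄}, X } (that is, 𝒜 plus ∅ and X).
Step 1. New:
  {ω₂,ω₃}  = {ω₁,ω₄}ᶜ
  {ω₃,ω₄}  = {ω₁,ω₂}ᶜ
  {ω₁,ω₂,ω₄}  = {ω₁,ω₂} ∪ {ω₁,ω₄}
  |family| = 7
Step 2 adds 4:
  {ω₃}  = {ω₁,ω₂,ω₄}ᶜ
  {ω₁,ω₂,ω₃}  = {ω₂,ω₃} ∪ {ω₁,ω₂}
  {ω₁,ω₃,ω₄}  = {ω₃,ω₄} ∪ {ω₁,ω₄}
  {ω₂,ω₃,ω₄}  = {ω₃,ω₄} ∪ {ω₂,ω₃}
  |family| = 11
Step 3 (3 new):
  {ω₁}  = {ω₂,ω₃,ω₄}ᶜ
  {ω₂}  = {ω₁,ω₃,ω₄}ᶜ
  {ω₄}  = {ω₁,ω₂,ω₃}ᶜ
  |family| = 14
Step 4 (2 new):
  {ω₁,ω₃}  = {ω₃} ∪ {ω₁}
  {ω₂,ω₄}  = {ω₄} ∪ {ω₂}
  |family| = 16
Step 5: closed — nothing new.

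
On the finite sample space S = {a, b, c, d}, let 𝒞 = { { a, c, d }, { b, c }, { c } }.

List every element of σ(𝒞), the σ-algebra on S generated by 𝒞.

|σ(𝒞)| = 8.  σ(𝒞) = { ∅, { b }, { c }, { a, d }, { b, c }, { a, b, d }, { a, c, d }, S }

Derivation:
Begin from { ∅, { c }, { b, c }, { a, c, d }, S } (that is, 𝒞 plus ∅ and S).
Round 1: 3 new —
  { b }  = { a, c, d }ᶜ
  { a, d }  = { b, c }ᶜ
  { a, b, d }  = { c }ᶜ
  |family| = 8
Round 2: closed — nothing new.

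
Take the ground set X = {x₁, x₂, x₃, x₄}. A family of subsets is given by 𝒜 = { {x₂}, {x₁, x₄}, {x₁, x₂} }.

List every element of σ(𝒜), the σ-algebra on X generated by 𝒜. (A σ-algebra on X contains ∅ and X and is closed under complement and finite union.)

Answer: σ(𝒜) = { {}, {x₁}, {x₂}, {x₃}, {x₄}, {x₁, x₂}, {x₁, x₃}, {x₁, x₄}, {x₂, x₃}, {x₂, x₄}, {x₃, x₄}, {x₁, x₂, x₃}, {x₁, x₂, x₄}, {x₁, x₃, x₄}, {x₂, x₃, x₄}, X }

Check:
Seed the family with 𝒜 together with ∅ and X: { {}, {x₂}, {x₁, x₂}, {x₁, x₄}, X }.
Step 1: 4 new —
  {x₂, x₃}  = {x₁, x₄}ᶜ
  {x₃, x₄}  = {x₁, x₂}ᶜ
  {x₁, x₂, x₄}  = {x₁, x₄} ∪ {x₁, x₂}
  {x₁, x₃, x₄}  = {x₂}ᶜ
  (now 9)
Step 2: 3 new —
  {x₃}  = {x₁, x₂, x₄}ᶜ
  {x₁, x₂, x₃}  = {x₁, x₂} ∪ {x₂, x₃}
  {x₂, x₃, x₄}  = {x₃, x₄} ∪ {x₂}
  (now 12)
Step 3 adds 2:
  {x₁}  = {x₂, x₃, x₄}ᶜ
  {x₄}  = {x₁, x₂, x₃}ᶜ
  (now 14)
Step 4 (2 new):
  {x₁, x₃}  = {x₃} ∪ {x₁}
  {x₂, x₄}  = {x₄} ∪ {x₂}
  (now 16)
Step 5 adds nothing — fixpoint reached.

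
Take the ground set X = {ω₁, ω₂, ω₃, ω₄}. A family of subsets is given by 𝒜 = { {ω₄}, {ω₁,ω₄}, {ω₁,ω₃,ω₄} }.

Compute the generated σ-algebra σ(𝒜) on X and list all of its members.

Begin from { {}, {ω₄}, {ω₁,ω₄}, {ω₁,ω₃,ω₄}, X } (that is, 𝒜 plus ∅ and X).
Step 1 (3 new):
  {ω₂}  = X∖{ω₁,ω₃,ω₄}
  {ω₂,ω₃}  = X∖{ω₁,ω₄}
  {ω₁,ω₂,ω₃}  = X∖{ω₄}
  (now 8)
Step 2. New:
  {ω₂,ω₄}  = {ω₄} ∪ {ω₂}
  {ω₁,ω₂,ω₄}  = {ω₂} ∪ {ω₁,ω₄}
  {ω₂,ω₃,ω₄}  = {ω₄} ∪ {ω₂,ω₃}
  (now 11)
Step 3 adds 3:
  {ω₁}  = X∖{ω₂,ω₃,ω₄}
  {ω₃}  = X∖{ω₁,ω₂,ω₄}
  {ω₁,ω₃}  = X∖{ω₂,ω₄}
  (now 14)
Step 4: +2 →
  {ω₁,ω₂}  = {ω₂} ∪ {ω₁}
  {ω₃,ω₄}  = {ω₃} ∪ {ω₄}
  (now 16)
Step 5: stable.

|σ(𝒜)| = 16.  σ(𝒜) = { {}, {ω₁}, {ω₂}, {ω₃}, {ω₄}, {ω₁,ω₂}, {ω₁,ω₃}, {ω₁,ω₄}, {ω₂,ω₃}, {ω₂,ω₄}, {ω₃,ω₄}, {ω₁,ω₂,ω₃}, {ω₁,ω₂,ω₄}, {ω₁,ω₃,ω₄}, {ω₂,ω₃,ω₄}, X }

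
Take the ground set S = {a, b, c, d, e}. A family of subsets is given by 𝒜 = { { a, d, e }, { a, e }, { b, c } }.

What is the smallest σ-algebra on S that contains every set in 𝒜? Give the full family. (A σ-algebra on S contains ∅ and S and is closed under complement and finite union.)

Begin from { {  }, { a, e }, { b, c }, { a, d, e }, S } (that is, 𝒜 plus ∅ and S).
Step 1 adds 2:
  { b, c, d }  = complement { a, e }
  { a, b, c, e }  = { b, c } ∪ { a, e }
  (now 7)
Step 2. New:
  { d }  = complement { a, b, c, e }
  (now 8)
Step 3: already closed under ᶜ and ∪.

|σ(𝒜)| = 8.  σ(𝒜) = { {  }, { d }, { a, e }, { b, c }, { a, d, e }, { b, c, d }, { a, b, c, e }, S }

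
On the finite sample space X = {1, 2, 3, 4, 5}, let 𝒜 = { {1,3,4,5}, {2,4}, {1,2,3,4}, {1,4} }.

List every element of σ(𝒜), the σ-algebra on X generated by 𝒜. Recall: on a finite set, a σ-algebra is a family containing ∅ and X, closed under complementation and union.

Take S₀ = 𝒜 ∪ {∅, X} = { ∅, {1,4}, {2,4}, {1,2,3,4}, {1,3,4,5}, X }.
Pass 1 (5 new):
  {2}  = complement {1,3,4,5}
  {5}  = complement {1,2,3,4}
  {1,2,4}  = {1,4} ∪ {2,4}
  {1,3,5}  = complement {2,4}
  {2,3,5}  = complement {1,4}
  [11 total]
Pass 2: 7 new —
  {2,5}  = {2} ∪ {5}
  {3,5}  = complement {1,2,4}
  {1,4,5}  = {5} ∪ {1,4}
  {2,4,5}  = {5} ∪ {2,4}
  {1,2,3,5}  = {1,3,5} ∪ {2}
  {1,2,4,5}  = {1,2,4} ∪ {5}
  {2,3,4,5}  = {2,3,5} ∪ {2,4}
  [18 total]
Pass 3: 6 new —
  {1}  = complement {2,3,4,5}
  {3}  = complement {1,2,4,5}
  {4}  = complement {1,2,3,5}
  {1,3}  = complement {2,4,5}
  {2,3}  = complement {1,4,5}
  {1,3,4}  = complement {2,5}
  [24 total]
Pass 4. New:
  {1,2}  = {2} ∪ {1}
  {1,5}  = {5} ∪ {1}
  {3,4}  = {3} ∪ {4}
  {4,5}  = {5} ∪ {4}
  {1,2,3}  = {2} ∪ {1,3}
  {1,2,5}  = {2,5} ∪ {1}
  {2,3,4}  = {3} ∪ {2,4}
  {3,4,5}  = {4} ∪ {3,5}
  [32 total]
Pass 5: already closed under ᶜ and ∪.

Therefore σ(𝒜) = { ∅, {1}, {2}, {3}, {4}, {5}, {1,2}, {1,3}, {1,4}, {1,5}, {2,3}, {2,4}, {2,5}, {3,4}, {3,5}, {4,5}, {1,2,3}, {1,2,4}, {1,2,5}, {1,3,4}, {1,3,5}, {1,4,5}, {2,3,4}, {2,3,5}, {2,4,5}, {3,4,5}, {1,2,3,4}, {1,2,3,5}, {1,2,4,5}, {1,3,4,5}, {2,3,4,5}, X } (|σ(𝒜)| = 32).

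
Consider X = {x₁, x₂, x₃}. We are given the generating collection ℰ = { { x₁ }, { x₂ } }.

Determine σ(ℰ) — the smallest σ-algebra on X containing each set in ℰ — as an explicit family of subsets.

Begin from { {}, { x₁ }, { x₂ }, X } (that is, ℰ plus ∅ and X).
Iteration 1 (3 new):
  { x₁, x₂ }  = { x₁ } ∪ { x₂ }
  { x₁, x₃ }  = { x₂ }ᶜ
  { x₂, x₃ }  = { x₁ }ᶜ
  (now 7)
Iteration 2 adds 1:
  { x₃ }  = { x₁, x₂ }ᶜ
  (now 8)
Iteration 3: closed — nothing new.

Therefore σ(ℰ) = { {}, { x₁ }, { x₂ }, { x₃ }, { x₁, x₂ }, { x₁, x₃ }, { x₂, x₃ }, X } (|σ(ℰ)| = 8).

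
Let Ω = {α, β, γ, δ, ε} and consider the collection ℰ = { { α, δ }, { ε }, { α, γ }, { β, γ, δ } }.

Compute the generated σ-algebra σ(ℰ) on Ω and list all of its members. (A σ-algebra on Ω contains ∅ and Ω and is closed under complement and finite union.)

Start: ℰ ∪ {∅, Ω} = { {  }, { ε }, { α, γ }, { α, δ }, { β, γ, δ }, Ω }.
Pass 1. New:
  { α, ε }  = ᶜ of { β, γ, δ }
  { α, γ, δ }  = { α, δ } ∪ { α, γ }
  { α, γ, ε }  = { α, γ } ∪ { ε }
  { α, δ, ε }  = { α, δ } ∪ { ε }
  { β, γ, ε }  = ᶜ of { α, δ }
  { β, δ, ε }  = ᶜ of { α, γ }
  { α, β, γ, δ }  = ᶜ of { ε }
  { β, γ, δ, ε }  = { β, γ, δ } ∪ { ε }
Pass 2 (7 new):
  { α }  = ᶜ of { β, γ, δ, ε }
  { β, γ }  = ᶜ of { α, δ, ε }
  { β, δ }  = ᶜ of { α, γ, ε }
  { β, ε }  = ᶜ of { α, γ, δ }
  { α, β, γ, ε }  = { α, γ, ε } ∪ { β, γ, ε }
  { α, β, δ, ε }  = { α, δ, ε } ∪ { β, δ, ε }
  { α, γ, δ, ε }  = { α, δ, ε } ∪ { α, γ, ε }
Pass 3 adds 6:
  { β }  = ᶜ of { α, γ, δ, ε }
  { γ }  = ᶜ of { α, β, δ, ε }
  { δ }  = ᶜ of { α, β, γ, ε }
  { α, β, γ }  = { α, γ } ∪ { β, γ }
  { α, β, δ }  = { α, δ } ∪ { β, δ }
  { α, β, ε }  = { β, ε } ∪ { α, ε }
Pass 4: +4 →
  { α, β }  = { β } ∪ { α }
  { γ, δ }  = ᶜ of { α, β, ε }
  { γ, ε }  = ᶜ of { α, β, δ }
  { δ, ε }  = ᶜ of { α, β, γ }
Pass 5 adds 1:
  { γ, δ, ε }  = ᶜ of { α, β }
Pass 6 adds nothing — fixpoint reached.

|σ(ℰ)| = 32.  σ(ℰ) = { {  }, { α }, { β }, { γ }, { δ }, { ε }, { α, β }, { α, γ }, { α, δ }, { α, ε }, { β, γ }, { β, δ }, { β, ε }, { γ, δ }, { γ, ε }, { δ, ε }, { α, β, γ }, { α, β, δ }, { α, β, ε }, { α, γ, δ }, { α, γ, ε }, { α, δ, ε }, { β, γ, δ }, { β, γ, ε }, { β, δ, ε }, { γ, δ, ε }, { α, β, γ, δ }, { α, β, γ, ε }, { α, β, δ, ε }, { α, γ, δ, ε }, { β, γ, δ, ε }, Ω }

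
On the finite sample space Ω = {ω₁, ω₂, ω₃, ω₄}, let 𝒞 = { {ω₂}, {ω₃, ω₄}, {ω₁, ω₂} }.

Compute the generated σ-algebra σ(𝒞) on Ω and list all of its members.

Start: 𝒞 ∪ {∅, Ω} = { {}, {ω₂}, {ω₁, ω₂}, {ω₃, ω₄}, Ω }.
Round 1: 2 new —
  {ω₁, ω₃, ω₄}  = Ω∖{ω₂}
  {ω₂, ω₃, ω₄}  = {ω₃, ω₄} ∪ {ω₂}
  — 7 sets.
Round 2 (1 new):
  {ω₁}  = Ω∖{ω₂, ω₃, ω₄}
  — 8 sets.
Round 3 adds nothing — fixpoint reached.

σ(𝒞) = { {}, {ω₁}, {ω₂}, {ω₁, ω₂}, {ω₃, ω₄}, {ω₁, ω₃, ω₄}, {ω₂, ω₃, ω₄}, Ω }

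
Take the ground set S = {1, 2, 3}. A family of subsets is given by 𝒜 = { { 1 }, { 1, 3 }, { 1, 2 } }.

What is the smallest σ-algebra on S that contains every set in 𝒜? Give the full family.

σ(𝒜) (8 sets): { ∅, { 1 }, { 2 }, { 3 }, { 1, 2 }, { 1, 3 }, { 2, 3 }, S }

Check:
Take S₀ = 𝒜 ∪ {∅, S} = { ∅, { 1 }, { 1, 2 }, { 1, 3 }, S }.
Step 1 adds 3:
  { 2 }  = ᶜ of { 1, 3 }
  { 3 }  = ᶜ of { 1, 2 }
  { 2, 3 }  = ᶜ of { 1 }
  |family| = 8
Step 2: closed — nothing new.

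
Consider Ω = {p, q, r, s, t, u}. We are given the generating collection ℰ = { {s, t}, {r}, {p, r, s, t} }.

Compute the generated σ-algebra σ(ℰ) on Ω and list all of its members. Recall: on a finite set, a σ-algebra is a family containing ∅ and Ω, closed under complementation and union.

σ(ℰ) (16 sets): { ∅, {p}, {r}, {p, r}, {q, u}, {s, t}, {p, q, u}, {p, s, t}, {q, r, u}, {r, s, t}, {p, q, r, u}, {p, r, s, t}, {q, s, t, u}, {p, q, s, t, u}, {q, r, s, t, u}, Ω }

Derivation:
Initial family (5 sets): { ∅, {r}, {s, t}, {p, r, s, t}, Ω }.
Iteration 1 (4 new):
  {q, u}  = {p, r, s, t}ᶜ
  {r, s, t}  = {s, t} ∪ {r}
  {p, q, r, u}  = {s, t}ᶜ
  {p, q, s, t, u}  = {r}ᶜ
  [9 total]
Iteration 2: 4 new —
  {p, q, u}  = {r, s, t}ᶜ
  {q, r, u}  = {q, u} ∪ {r}
  {q, s, t, u}  = {q, u} ∪ {s, t}
  {q, r, s, t, u}  = {r, s, t} ∪ {q, u}
  [13 total]
Iteration 3: 3 new —
  {p}  = {q, r, s, t, u}ᶜ
  {p, r}  = {q, s, t, u}ᶜ
  {p, s, t}  = {q, r, u}ᶜ
  [16 total]
Iteration 4 adds nothing — fixpoint reached.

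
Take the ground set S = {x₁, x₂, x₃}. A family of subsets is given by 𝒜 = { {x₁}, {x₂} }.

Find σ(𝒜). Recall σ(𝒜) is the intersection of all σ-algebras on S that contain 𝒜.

|σ(𝒜)| = 8.  σ(𝒜) = { {}, {x₁}, {x₂}, {x₃}, {x₁,x₂}, {x₁,x₃}, {x₂,x₃}, S }

Trace:
Start: 𝒜 ∪ {∅, S} = { {}, {x₁}, {x₂}, S }.
Round 1 (3 new):
  {x₁,x₂}  = {x₁} ∪ {x₂}
  {x₁,x₃}  = {x₂}ᶜ
  {x₂,x₃}  = {x₁}ᶜ
  — 7 sets.
Round 2 (1 new):
  {x₃}  = {x₁,x₂}ᶜ
  — 8 sets.
Round 3: stable.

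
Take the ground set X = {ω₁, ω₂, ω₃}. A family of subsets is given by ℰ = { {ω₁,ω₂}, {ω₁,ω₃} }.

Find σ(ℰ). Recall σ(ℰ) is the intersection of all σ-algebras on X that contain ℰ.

|σ(ℰ)| = 8.  σ(ℰ) = { {}, {ω₁}, {ω₂}, {ω₃}, {ω₁,ω₂}, {ω₁,ω₃}, {ω₂,ω₃}, X }

Derivation:
Begin from { {}, {ω₁,ω₂}, {ω₁,ω₃}, X } (that is, ℰ plus ∅ and X).
Round 1 (2 new):
  {ω₂}  = {ω₁,ω₃}ᶜ
  {ω₃}  = {ω₁,ω₂}ᶜ
  [6 total]
Round 2 (1 new):
  {ω₂,ω₃}  = {ω₃} ∪ {ω₂}
  [7 total]
Round 3. New:
  {ω₁}  = {ω₂,ω₃}ᶜ
  [8 total]
Round 4: no new sets; the family is a σ-algebra.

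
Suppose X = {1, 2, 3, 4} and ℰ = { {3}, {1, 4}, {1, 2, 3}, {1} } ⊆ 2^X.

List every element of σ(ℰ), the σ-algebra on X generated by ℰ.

Answer: σ(ℰ) = { {}, {1}, {2}, {3}, {4}, {1, 2}, {1, 3}, {1, 4}, {2, 3}, {2, 4}, {3, 4}, {1, 2, 3}, {1, 2, 4}, {1, 3, 4}, {2, 3, 4}, X }

Working:
Seed the family with ℰ together with ∅ and X: { {}, {1}, {3}, {1, 4}, {1, 2, 3}, X }.
Step 1: 6 new —
  {4}  = X∖{1, 2, 3}
  {1, 3}  = {3} ∪ {1}
  {2, 3}  = X∖{1, 4}
  {1, 2, 4}  = X∖{3}
  {1, 3, 4}  = {3} ∪ {1, 4}
  {2, 3, 4}  = X∖{1}
  [12 total]
Step 2 (3 new):
  {2}  = X∖{1, 3, 4}
  {2, 4}  = X∖{1, 3}
  {3, 4}  = {3} ∪ {4}
  [15 total]
Step 3 (1 new):
  {1, 2}  = X∖{3, 4}
  [16 total]
Step 4: stable.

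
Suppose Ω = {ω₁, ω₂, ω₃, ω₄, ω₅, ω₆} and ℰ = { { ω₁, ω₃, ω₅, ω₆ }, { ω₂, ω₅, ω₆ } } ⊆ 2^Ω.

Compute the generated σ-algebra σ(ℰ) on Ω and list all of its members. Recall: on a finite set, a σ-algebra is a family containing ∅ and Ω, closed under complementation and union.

Answer: σ(ℰ) = { {}, { ω₂ }, { ω₄ }, { ω₁, ω₃ }, { ω₂, ω₄ }, { ω₅, ω₆ }, { ω₁, ω₂, ω₃ }, { ω₁, ω₃, ω₄ }, { ω₂, ω₅, ω₆ }, { ω₄, ω₅, ω₆ }, { ω₁, ω₂, ω₃, ω₄ }, { ω₁, ω₃, ω₅, ω₆ }, { ω₂, ω₄, ω₅, ω₆ }, { ω₁, ω₂, ω₃, ω₅, ω₆ }, { ω₁, ω₃, ω₄, ω₅, ω₆ }, Ω }

Derivation:
Begin from { {}, { ω₂, ω₅, ω₆ }, { ω₁, ω₃, ω₅, ω₆ }, Ω } (that is, ℰ plus ∅ and Ω).
Round 1: +3 →
  { ω₂, ω₄ }  = { ω₁, ω₃, ω₅, ω₆ }ᶜ
  { ω₁, ω₃, ω₄ }  = { ω₂, ω₅, ω₆ }ᶜ
  { ω₁, ω₂, ω₃, ω₅, ω₆ }  = { ω₂, ω₅, ω₆ } ∪ { ω₁, ω₃, ω₅, ω₆ }
  |family| = 7
Round 2: +4 →
  { ω₄ }  = { ω₁, ω₂, ω₃, ω₅, ω₆ }ᶜ
  { ω₁, ω₂, ω₃, ω₄ }  = { ω₁, ω₃, ω₄ } ∪ { ω₂, ω₄ }
  { ω₂, ω₄, ω₅, ω₆ }  = { ω₂, ω₅, ω₆ } ∪ { ω₂, ω₄ }
  { ω₁, ω₃, ω₄, ω₅, ω₆ }  = { ω₁, ω₃, ω₅, ω₆ } ∪ { ω₁, ω₃, ω₄ }
  |family| = 11
Round 3 (3 new):
  { ω₂ }  = { ω₁, ω₃, ω₄, ω₅, ω₆ }ᶜ
  { ω₁, ω₃ }  = { ω₂, ω₄, ω₅, ω₆ }ᶜ
  { ω₅, ω₆ }  = { ω₁, ω₂, ω₃, ω₄ }ᶜ
  |family| = 14
Round 4 adds 2:
  { ω₁, ω₂, ω₃ }  = { ω₁, ω₃ } ∪ { ω₂ }
  { ω₄, ω₅, ω₆ }  = { ω₅, ω₆ } ∪ { ω₄ }
  |family| = 16
Round 5: stable.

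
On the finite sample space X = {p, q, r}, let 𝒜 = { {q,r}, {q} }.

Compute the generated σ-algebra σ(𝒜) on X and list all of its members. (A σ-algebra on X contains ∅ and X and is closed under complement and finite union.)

Seed the family with 𝒜 together with ∅ and X: { ∅, {q}, {q,r}, X }.
Step 1 (2 new):
  {p}  = X∖{q,r}
  {p,r}  = X∖{q}
  — 6 sets.
Step 2 (1 new):
  {p,q}  = {q} ∪ {p}
  — 7 sets.
Step 3 adds 1:
  {r}  = X∖{p,q}
  — 8 sets.
Step 4: no new sets; the family is a σ-algebra.

|σ(𝒜)| = 8.  σ(𝒜) = { ∅, {p}, {q}, {r}, {p,q}, {p,r}, {q,r}, X }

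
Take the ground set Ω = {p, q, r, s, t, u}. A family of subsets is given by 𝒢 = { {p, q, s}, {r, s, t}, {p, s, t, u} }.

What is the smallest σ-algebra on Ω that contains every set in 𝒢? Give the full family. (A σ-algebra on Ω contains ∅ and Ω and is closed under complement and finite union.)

σ(𝒢) (64 sets): { ∅, {p}, {q}, {r}, {s}, {t}, {u}, {p, q}, {p, r}, {p, s}, {p, t}, {p, u}, {q, r}, {q, s}, {q, t}, {q, u}, {r, s}, {r, t}, {r, u}, {s, t}, {s, u}, {t, u}, {p, q, r}, {p, q, s}, {p, q, t}, {p, q, u}, {p, r, s}, {p, r, t}, {p, r, u}, {p, s, t}, {p, s, u}, {p, t, u}, {q, r, s}, {q, r, t}, {q, r, u}, {q, s, t}, {q, s, u}, {q, t, u}, {r, s, t}, {r, s, u}, {r, t, u}, {s, t, u}, {p, q, r, s}, {p, q, r, t}, {p, q, r, u}, {p, q, s, t}, {p, q, s, u}, {p, q, t, u}, {p, r, s, t}, {p, r, s, u}, {p, r, t, u}, {p, s, t, u}, {q, r, s, t}, {q, r, s, u}, {q, r, t, u}, {q, s, t, u}, {r, s, t, u}, {p, q, r, s, t}, {p, q, r, s, u}, {p, q, r, t, u}, {p, q, s, t, u}, {p, r, s, t, u}, {q, r, s, t, u}, Ω }

Working:
Begin from { ∅, {p, q, s}, {r, s, t}, {p, s, t, u}, Ω } (that is, 𝒢 plus ∅ and Ω).
Step 1 adds 6:
  {q, r}  = {p, s, t, u}ᶜ
  {p, q, u}  = {r, s, t}ᶜ
  {r, t, u}  = {p, q, s}ᶜ
  {p, q, r, s, t}  = {r, s, t} ∪ {p, q, s}
  {p, q, s, t, u}  = {p, s, t, u} ∪ {p, q, s}
  {p, r, s, t, u}  = {r, s, t} ∪ {p, s, t, u}
  (now 11)
Step 2. New:
  {q}  = {p, r, s, t, u}ᶜ
  {r}  = {p, q, s, t, u}ᶜ
  {u}  = {p, q, r, s, t}ᶜ
  {p, q, r, s}  = {p, q, s} ∪ {q, r}
  {p, q, r, u}  = {q, r} ∪ {p, q, u}
  {p, q, s, u}  = {p, q, s} ∪ {p, q, u}
  {q, r, s, t}  = {r, s, t} ∪ {q, r}
  {q, r, t, u}  = {q, r} ∪ {r, t, u}
  {r, s, t, u}  = {r, s, t} ∪ {r, t, u}
  {p, q, r, t, u}  = {r, t, u} ∪ {p, q, u}
  (now 21)
Step 3 (12 new):
  {s}  = {p, q, r, t, u}ᶜ
  {p, q}  = {r, s, t, u}ᶜ
  {p, s}  = {q, r, t, u}ᶜ
  {p, u}  = {q, r, s, t}ᶜ
  {q, u}  = {q} ∪ {u}
  {r, t}  = {p, q, s, u}ᶜ
  {r, u}  = {u} ∪ {r}
  {s, t}  = {p, q, r, u}ᶜ
  {t, u}  = {p, q, r, s}ᶜ
  {q, r, u}  = {u} ∪ {q, r}
  {p, q, r, s, u}  = {p, q, s, u} ∪ {p, q, r, u}
  {q, r, s, t, u}  = {r, s, t} ∪ {q, r, t, u}
  (now 33)
Step 4. New:
  {p}  = {q, r, s, t, u}ᶜ
  {t}  = {p, q, r, s, u}ᶜ
  {q, s}  = {q} ∪ {s}
  {r, s}  = {r} ∪ {s}
  {s, u}  = {u} ∪ {s}
  {p, q, r}  = {p, q} ∪ {r}
  {p, r, s}  = {r} ∪ {p, s}
  {p, r, u}  = {p, u} ∪ {r}
  {p, s, t}  = {q, r, u}ᶜ
  {p, s, u}  = {p, u} ∪ {p, s}
  {p, t, u}  = {t, u} ∪ {p, u}
  {q, r, s}  = {q, r} ∪ {s}
  {q, r, t}  = {q} ∪ {r, t}
  {q, s, t}  = {q} ∪ {s, t}
  {q, s, u}  = {q, u} ∪ {s}
  {q, t, u}  = {t, u} ∪ {q}
  {r, s, u}  = {r, u} ∪ {s}
  {s, t, u}  = {t, u} ∪ {s, t}
  {p, q, r, t}  = {p, q} ∪ {r, t}
  {p, q, s, t}  = {r, u}ᶜ
  {p, q, t, u}  = {t, u} ∪ {p, q}
  {p, r, s, t}  = {q, u}ᶜ
  {p, r, s, u}  = {p, s} ∪ {r, u}
  {p, r, t, u}  = {p, u} ∪ {r, t, u}
  {q, r, s, u}  = {q, r, u} ∪ {s}
  {q, s, t, u}  = {q, u} ∪ {s, t}
  (now 59)
Step 5: 5 new —
  {p, r}  = {q, s, t, u}ᶜ
  {p, t}  = {q, r, s, u}ᶜ
  {q, t}  = {p, r, s, u}ᶜ
  {p, q, t}  = {r, s, u}ᶜ
  {p, r, t}  = {q, s, u}ᶜ
  (now 64)
Step 6: stable.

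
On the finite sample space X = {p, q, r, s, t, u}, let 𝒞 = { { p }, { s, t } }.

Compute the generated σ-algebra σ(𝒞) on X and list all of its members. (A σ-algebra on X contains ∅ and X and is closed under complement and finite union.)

Answer: σ(𝒞) = { {  }, { p }, { s, t }, { p, s, t }, { q, r, u }, { p, q, r, u }, { q, r, s, t, u }, X }

Trace:
Initial family (4 sets): { {  }, { p }, { s, t }, X }.
Round 1 (3 new):
  { p, s, t }  = { s, t } ∪ { p }
  { p, q, r, u }  = complement { s, t }
  { q, r, s, t, u }  = complement { p }
  — 7 sets.
Round 2: +1 →
  { q, r, u }  = complement { p, s, t }
  — 8 sets.
Round 3 adds nothing — fixpoint reached.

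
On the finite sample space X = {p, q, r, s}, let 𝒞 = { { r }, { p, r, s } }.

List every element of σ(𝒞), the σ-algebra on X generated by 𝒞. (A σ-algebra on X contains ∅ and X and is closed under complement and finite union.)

Seed the family with 𝒞 together with ∅ and X: { {}, { r }, { p, r, s }, X }.
Step 1 (2 new):
  { q }  = complement { p, r, s }
  { p, q, s }  = complement { r }
  — 6 sets.
Step 2: +1 →
  { q, r }  = { r } ∪ { q }
  — 7 sets.
Step 3. New:
  { p, s }  = complement { q, r }
  — 8 sets.
Step 4: already closed under ᶜ and ∪.

Therefore σ(𝒞) = { {}, { q }, { r }, { p, s }, { q, r }, { p, q, s }, { p, r, s }, X } (|σ(𝒞)| = 8).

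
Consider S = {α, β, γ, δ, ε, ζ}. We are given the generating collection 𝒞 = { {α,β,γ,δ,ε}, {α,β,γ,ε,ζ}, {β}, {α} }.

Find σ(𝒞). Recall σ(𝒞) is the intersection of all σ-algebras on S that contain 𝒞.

Take S₀ = 𝒞 ∪ {∅, S} = { {}, {α}, {β}, {α,β,γ,δ,ε}, {α,β,γ,ε,ζ}, S }.
Step 1 adds 5:
  {δ}  = ᶜ of {α,β,γ,ε,ζ}
  {ζ}  = ᶜ of {α,β,γ,δ,ε}
  {α,β}  = {α} ∪ {β}
  {α,γ,δ,ε,ζ}  = ᶜ of {β}
  {β,γ,δ,ε,ζ}  = ᶜ of {α}
  — 11 sets.
Step 2: +8 →
  {α,δ}  = {α} ∪ {δ}
  {α,ζ}  = {α} ∪ {ζ}
  {β,δ}  = {β} ∪ {δ}
  {β,ζ}  = {β} ∪ {ζ}
  {δ,ζ}  = {ζ} ∪ {δ}
  {α,β,δ}  = {α,β} ∪ {δ}
  {α,β,ζ}  = {α,β} ∪ {ζ}
  {γ,δ,ε,ζ}  = ᶜ of {α,β}
  — 19 sets.
Step 3. New:
  {α,δ,ζ}  = {α,ζ} ∪ {α,δ}
  {β,δ,ζ}  = {β} ∪ {δ,ζ}
  {γ,δ,ε}  = ᶜ of {α,β,ζ}
  {γ,ε,ζ}  = ᶜ of {α,β,δ}
  {α,β,γ,ε}  = ᶜ of {δ,ζ}
  {α,β,δ,ζ}  = {α,ζ} ∪ {β,δ}
  {α,γ,δ,ε}  = ᶜ of {β,ζ}
  {α,γ,ε,ζ}  = ᶜ of {β,δ}
  {β,γ,δ,ε}  = ᶜ of {α,ζ}
  {β,γ,ε,ζ}  = ᶜ of {α,δ}
  — 29 sets.
Step 4: 3 new —
  {γ,ε}  = ᶜ of {α,β,δ,ζ}
  {α,γ,ε}  = ᶜ of {β,δ,ζ}
  {β,γ,ε}  = ᶜ of {α,δ,ζ}
  — 32 sets.
Step 5 adds nothing — fixpoint reached.

Hence σ(𝒞) has 32 members: { {}, {α}, {β}, {δ}, {ζ}, {α,β}, {α,δ}, {α,ζ}, {β,δ}, {β,ζ}, {γ,ε}, {δ,ζ}, {α,β,δ}, {α,β,ζ}, {α,γ,ε}, {α,δ,ζ}, {β,γ,ε}, {β,δ,ζ}, {γ,δ,ε}, {γ,ε,ζ}, {α,β,γ,ε}, {α,β,δ,ζ}, {α,γ,δ,ε}, {α,γ,ε,ζ}, {β,γ,δ,ε}, {β,γ,ε,ζ}, {γ,δ,ε,ζ}, {α,β,γ,δ,ε}, {α,β,γ,ε,ζ}, {α,γ,δ,ε,ζ}, {β,γ,δ,ε,ζ}, S }.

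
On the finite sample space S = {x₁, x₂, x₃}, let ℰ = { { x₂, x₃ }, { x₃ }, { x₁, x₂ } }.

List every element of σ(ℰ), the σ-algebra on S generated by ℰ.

Take S₀ = ℰ ∪ {∅, S} = { {}, { x₃ }, { x₁, x₂ }, { x₂, x₃ }, S }.
Pass 1 adds 1:
  { x₁ }  = S∖{ x₂, x₃ }
  |family| = 6
Pass 2 (1 new):
  { x₁, x₃ }  = { x₃ } ∪ { x₁ }
  |family| = 7
Pass 3: +1 →
  { x₂ }  = S∖{ x₁, x₃ }
  |family| = 8
Pass 4: already closed under ᶜ and ∪.

σ(ℰ) = { {}, { x₁ }, { x₂ }, { x₃ }, { x₁, x₂ }, { x₁, x₃ }, { x₂, x₃ }, S }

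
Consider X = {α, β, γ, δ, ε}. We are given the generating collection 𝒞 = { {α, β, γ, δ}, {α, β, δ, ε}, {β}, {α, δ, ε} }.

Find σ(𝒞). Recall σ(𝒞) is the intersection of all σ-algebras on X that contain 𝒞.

σ(𝒞) = { {}, {β}, {γ}, {ε}, {α, δ}, {β, γ}, {β, ε}, {γ, ε}, {α, β, δ}, {α, γ, δ}, {α, δ, ε}, {β, γ, ε}, {α, β, γ, δ}, {α, β, δ, ε}, {α, γ, δ, ε}, X }

Working:
Seed the family with 𝒞 together with ∅ and X: { {}, {β}, {α, δ, ε}, {α, β, γ, δ}, {α, β, δ, ε}, X }.
Pass 1 adds 4:
  {γ}  = {α, β, δ, ε}ᶜ
  {ε}  = {α, β, γ, δ}ᶜ
  {β, γ}  = {α, δ, ε}ᶜ
  {α, γ, δ, ε}  = {β}ᶜ
  [10 total]
Pass 2: 3 new —
  {β, ε}  = {β} ∪ {ε}
  {γ, ε}  = {ε} ∪ {γ}
  {β, γ, ε}  = {ε} ∪ {β, γ}
  [13 total]
Pass 3: 3 new —
  {α, δ}  = {β, γ, ε}ᶜ
  {α, β, δ}  = {γ, ε}ᶜ
  {α, γ, δ}  = {β, ε}ᶜ
  [16 total]
Pass 4: already closed under ᶜ and ∪.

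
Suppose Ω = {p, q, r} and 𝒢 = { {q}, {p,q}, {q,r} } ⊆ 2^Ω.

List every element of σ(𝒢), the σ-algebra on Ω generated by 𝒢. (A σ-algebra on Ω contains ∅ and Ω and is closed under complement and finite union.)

Answer: σ(𝒢) = { {}, {p}, {q}, {r}, {p,q}, {p,r}, {q,r}, Ω }

Trace:
Take S₀ = 𝒢 ∪ {∅, Ω} = { {}, {q}, {p,q}, {q,r}, Ω }.
Step 1. New:
  {p}  = Ω∖{q,r}
  {r}  = Ω∖{p,q}
  {p,r}  = Ω∖{q}
Step 2: already closed under ᶜ and ∪.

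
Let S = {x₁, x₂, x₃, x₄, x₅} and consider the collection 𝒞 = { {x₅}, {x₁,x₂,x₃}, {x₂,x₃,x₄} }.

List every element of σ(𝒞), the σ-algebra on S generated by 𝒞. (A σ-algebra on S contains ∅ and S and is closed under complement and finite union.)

Take S₀ = 𝒞 ∪ {∅, S} = { {}, {x₅}, {x₁,x₂,x₃}, {x₂,x₃,x₄}, S }.
Round 1: 5 new —
  {x₁,x₅}  = ᶜ of {x₂,x₃,x₄}
  {x₄,x₅}  = ᶜ of {x₁,x₂,x₃}
  {x₁,x₂,x₃,x₄}  = ᶜ of {x₅}
  {x₁,x₂,x₃,x₅}  = {x₁,x₂,x₃} ∪ {x₅}
  {x₂,x₃,x₄,x₅}  = {x₂,x₃,x₄} ∪ {x₅}
  |family| = 10
Round 2 adds 3:
  {x₁}  = ᶜ of {x₂,x₃,x₄,x₅}
  {x₄}  = ᶜ of {x₁,x₂,x₃,x₅}
  {x₁,x₄,x₅}  = {x₄,x₅} ∪ {x₁,x₅}
  |family| = 13
Round 3: 2 new —
  {x₁,x₄}  = {x₄} ∪ {x₁}
  {x₂,x₃}  = ᶜ of {x₁,x₄,x₅}
  |family| = 15
Round 4 adds 1:
  {x₂,x₃,x₅}  = ᶜ of {x₁,x₄}
  |family| = 16
Round 5 adds nothing — fixpoint reached.

|σ(𝒞)| = 16.  σ(𝒞) = { {}, {x₁}, {x₄}, {x₅}, {x₁,x₄}, {x₁,x₅}, {x₂,x₃}, {x₄,x₅}, {x₁,x₂,x₃}, {x₁,x₄,x₅}, {x₂,x₃,x₄}, {x₂,x₃,x₅}, {x₁,x₂,x₃,x₄}, {x₁,x₂,x₃,x₅}, {x₂,x₃,x₄,x₅}, S }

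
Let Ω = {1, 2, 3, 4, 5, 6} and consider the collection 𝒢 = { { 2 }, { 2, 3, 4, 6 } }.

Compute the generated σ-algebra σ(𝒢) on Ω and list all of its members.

Start: 𝒢 ∪ {∅, Ω} = { ∅, { 2 }, { 2, 3, 4, 6 }, Ω }.
Step 1: 2 new —
  { 1, 5 }  = { 2, 3, 4, 6 }ᶜ
  { 1, 3, 4, 5, 6 }  = { 2 }ᶜ
  — 6 sets.
Step 2 adds 1:
  { 1, 2, 5 }  = { 1, 5 } ∪ { 2 }
  — 7 sets.
Step 3. New:
  { 3, 4, 6 }  = { 1, 2, 5 }ᶜ
  — 8 sets.
Step 4: already closed under ᶜ and ∪.

Therefore σ(𝒢) = { ∅, { 2 }, { 1, 5 }, { 1, 2, 5 }, { 3, 4, 6 }, { 2, 3, 4, 6 }, { 1, 3, 4, 5, 6 }, Ω } (|σ(𝒢)| = 8).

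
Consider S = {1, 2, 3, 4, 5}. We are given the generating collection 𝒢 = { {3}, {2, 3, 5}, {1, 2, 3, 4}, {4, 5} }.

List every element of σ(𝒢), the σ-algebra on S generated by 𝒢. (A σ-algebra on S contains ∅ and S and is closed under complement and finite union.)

σ(𝒢) (32 sets): { {}, {1}, {2}, {3}, {4}, {5}, {1, 2}, {1, 3}, {1, 4}, {1, 5}, {2, 3}, {2, 4}, {2, 5}, {3, 4}, {3, 5}, {4, 5}, {1, 2, 3}, {1, 2, 4}, {1, 2, 5}, {1, 3, 4}, {1, 3, 5}, {1, 4, 5}, {2, 3, 4}, {2, 3, 5}, {2, 4, 5}, {3, 4, 5}, {1, 2, 3, 4}, {1, 2, 3, 5}, {1, 2, 4, 5}, {1, 3, 4, 5}, {2, 3, 4, 5}, S }

Trace:
Seed the family with 𝒢 together with ∅ and S: { {}, {3}, {4, 5}, {2, 3, 5}, {1, 2, 3, 4}, S }.
Round 1. New:
  {5}  = S∖{1, 2, 3, 4}
  {1, 4}  = S∖{2, 3, 5}
  {1, 2, 3}  = S∖{4, 5}
  {3, 4, 5}  = {4, 5} ∪ {3}
  {1, 2, 4, 5}  = S∖{3}
  {2, 3, 4, 5}  = {4, 5} ∪ {2, 3, 5}
  |family| = 12
Round 2: 7 new —
  {1}  = S∖{2, 3, 4, 5}
  {1, 2}  = S∖{3, 4, 5}
  {3, 5}  = {5} ∪ {3}
  {1, 3, 4}  = {3} ∪ {1, 4}
  {1, 4, 5}  = {5} ∪ {1, 4}
  {1, 2, 3, 5}  = {1, 2, 3} ∪ {5}
  {1, 3, 4, 5}  = {3, 4, 5} ∪ {1, 4}
  |family| = 19
Round 3: 9 new —
  {2}  = S∖{1, 3, 4, 5}
  {4}  = S∖{1, 2, 3, 5}
  {1, 3}  = {3} ∪ {1}
  {1, 5}  = {5} ∪ {1}
  {2, 3}  = S∖{1, 4, 5}
  {2, 5}  = S∖{1, 3, 4}
  {1, 2, 4}  = S∖{3, 5}
  {1, 2, 5}  = {1, 2} ∪ {5}
  {1, 3, 5}  = {3, 5} ∪ {1}
  |family| = 28
Round 4 (4 new):
  {2, 4}  = S∖{1, 3, 5}
  {3, 4}  = S∖{1, 2, 5}
  {2, 3, 4}  = S∖{1, 5}
  {2, 4, 5}  = S∖{1, 3}
  |family| = 32
Round 5: closed — nothing new.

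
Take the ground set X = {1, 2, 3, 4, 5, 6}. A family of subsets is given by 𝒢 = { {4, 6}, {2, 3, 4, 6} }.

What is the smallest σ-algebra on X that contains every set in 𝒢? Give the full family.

Take S₀ = 𝒢 ∪ {∅, X} = { {}, {4, 6}, {2, 3, 4, 6}, X }.
Round 1 adds 2:
  {1, 5}  = {2, 3, 4, 6}ᶜ
  {1, 2, 3, 5}  = {4, 6}ᶜ
  — 6 sets.
Round 2: 1 new —
  {1, 4, 5, 6}  = {1, 5} ∪ {4, 6}
  — 7 sets.
Round 3 adds 1:
  {2, 3}  = {1, 4, 5, 6}ᶜ
  — 8 sets.
Round 4: closed — nothing new.

Therefore σ(𝒢) = { {}, {1, 5}, {2, 3}, {4, 6}, {1, 2, 3, 5}, {1, 4, 5, 6}, {2, 3, 4, 6}, X } (|σ(𝒢)| = 8).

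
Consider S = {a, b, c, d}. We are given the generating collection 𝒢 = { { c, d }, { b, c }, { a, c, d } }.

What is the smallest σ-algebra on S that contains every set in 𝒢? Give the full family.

|σ(𝒢)| = 16.  σ(𝒢) = { {}, { a }, { b }, { c }, { d }, { a, b }, { a, c }, { a, d }, { b, c }, { b, d }, { c, d }, { a, b, c }, { a, b, d }, { a, c, d }, { b, c, d }, S }

Check:
Initial family (5 sets): { {}, { b, c }, { c, d }, { a, c, d }, S }.
Round 1 adds 4:
  { b }  = complement { a, c, d }
  { a, b }  = complement { c, d }
  { a, d }  = complement { b, c }
  { b, c, d }  = { c, d } ∪ { b, c }
  (now 9)
Round 2 adds 3:
  { a }  = complement { b, c, d }
  { a, b, c }  = { a, b } ∪ { b, c }
  { a, b, d }  = { a, b } ∪ { a, d }
  (now 12)
Round 3. New:
  { c }  = complement { a, b, d }
  { d }  = complement { a, b, c }
  (now 14)
Round 4 adds 2:
  { a, c }  = { c } ∪ { a }
  { b, d }  = { d } ∪ { b }
  (now 16)
Round 5 adds nothing — fixpoint reached.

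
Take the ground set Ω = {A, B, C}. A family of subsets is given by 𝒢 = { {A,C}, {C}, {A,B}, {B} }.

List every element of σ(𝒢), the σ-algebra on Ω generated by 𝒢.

Start: 𝒢 ∪ {∅, Ω} = { {}, {B}, {C}, {A,B}, {A,C}, Ω }.
Step 1: 1 new —
  {B,C}  = {C} ∪ {B}
  [7 total]
Step 2: 1 new —
  {A}  = Ω∖{B,C}
  [8 total]
Step 3: closed — nothing new.

σ(𝒢) = { {}, {A}, {B}, {C}, {A,B}, {A,C}, {B,C}, Ω }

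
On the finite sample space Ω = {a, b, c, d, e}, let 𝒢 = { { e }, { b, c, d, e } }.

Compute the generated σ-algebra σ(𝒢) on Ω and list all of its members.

σ(𝒢) (8 sets): { {}, { a }, { e }, { a, e }, { b, c, d }, { a, b, c, d }, { b, c, d, e }, Ω }

Working:
Seed the family with 𝒢 together with ∅ and Ω: { {}, { e }, { b, c, d, e }, Ω }.
Iteration 1: 2 new —
  { a }  = Ω∖{ b, c, d, e }
  { a, b, c, d }  = Ω∖{ e }
  [6 total]
Iteration 2 (1 new):
  { a, e }  = { e } ∪ { a }
  [7 total]
Iteration 3. New:
  { b, c, d }  = Ω∖{ a, e }
  [8 total]
After Iteration 4 the family is unchanged; done.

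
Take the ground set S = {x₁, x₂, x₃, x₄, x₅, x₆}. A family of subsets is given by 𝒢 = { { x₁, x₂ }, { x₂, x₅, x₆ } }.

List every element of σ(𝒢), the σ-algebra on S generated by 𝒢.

σ(𝒢) = { ∅, { x₁ }, { x₂ }, { x₁, x₂ }, { x₃, x₄ }, { x₅, x₆ }, { x₁, x₃, x₄ }, { x₁, x₅, x₆ }, { x₂, x₃, x₄ }, { x₂, x₅, x₆ }, { x₁, x₂, x₃, x₄ }, { x₁, x₂, x₅, x₆ }, { x₃, x₄, x₅, x₆ }, { x₁, x₃, x₄, x₅, x₆ }, { x₂, x₃, x₄, x₅, x₆ }, S }

Working:
Start: 𝒢 ∪ {∅, S} = { ∅, { x₁, x₂ }, { x₂, x₅, x₆ }, S }.
Round 1: 3 new —
  { x₁, x₃, x₄ }  = { x₂, x₅, x₆ }ᶜ
  { x₁, x₂, x₅, x₆ }  = { x₁, x₂ } ∪ { x₂, x₅, x₆ }
  { x₃, x₄, x₅, x₆ }  = { x₁, x₂ }ᶜ
  — 7 sets.
Round 2: 4 new —
  { x₃, x₄ }  = { x₁, x₂, x₅, x₆ }ᶜ
  { x₁, x₂, x₃, x₄ }  = { x₁, x₃, x₄ } ∪ { x₁, x₂ }
  { x₁, x₃, x₄, x₅, x₆ }  = { x₁, x₃, x₄ } ∪ { x₃, x₄, x₅, x₆ }
  { x₂, x₃, x₄, x₅, x₆ }  = { x₃, x₄, x₅, x₆ } ∪ { x₂, x₅, x₆ }
  — 11 sets.
Round 3. New:
  { x₁ }  = { x₂, x₃, x₄, x₅, x₆ }ᶜ
  { x₂ }  = { x₁, x₃, x₄, x₅, x₆ }ᶜ
  { x₅, x₆ }  = { x₁, x₂, x₃, x₄ }ᶜ
  — 14 sets.
Round 4. New:
  { x₁, x₅, x₆ }  = { x₅, x₆ } ∪ { x₁ }
  { x₂, x₃, x₄ }  = { x₃, x₄ } ∪ { x₂ }
  — 16 sets.
Round 5: no new sets; the family is a σ-algebra.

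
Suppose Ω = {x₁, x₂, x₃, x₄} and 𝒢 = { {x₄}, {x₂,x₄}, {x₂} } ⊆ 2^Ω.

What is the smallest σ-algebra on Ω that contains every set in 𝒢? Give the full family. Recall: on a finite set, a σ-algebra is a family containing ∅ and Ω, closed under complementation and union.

Seed the family with 𝒢 together with ∅ and Ω: { ∅, {x₂}, {x₄}, {x₂,x₄}, Ω }.
Step 1 (3 new):
  {x₁,x₃}  = ᶜ of {x₂,x₄}
  {x₁,x₂,x₃}  = ᶜ of {x₄}
  {x₁,x₃,x₄}  = ᶜ of {x₂}
  |family| = 8
Step 2: stable.

Hence σ(𝒢) has 8 members: { ∅, {x₂}, {x₄}, {x₁,x₃}, {x₂,x₄}, {x₁,x₂,x₃}, {x₁,x₃,x₄}, Ω }.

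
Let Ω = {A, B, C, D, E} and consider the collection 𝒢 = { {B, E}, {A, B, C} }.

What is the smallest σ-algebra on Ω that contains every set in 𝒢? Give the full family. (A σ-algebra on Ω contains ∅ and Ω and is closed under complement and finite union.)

Start: 𝒢 ∪ {∅, Ω} = { ∅, {B, E}, {A, B, C}, Ω }.
Round 1: +3 →
  {D, E}  = {A, B, C}ᶜ
  {A, C, D}  = {B, E}ᶜ
  {A, B, C, E}  = {A, B, C} ∪ {B, E}
  |family| = 7
Round 2 (4 new):
  {D}  = {A, B, C, E}ᶜ
  {B, D, E}  = {D, E} ∪ {B, E}
  {A, B, C, D}  = {A, C, D} ∪ {A, B, C}
  {A, C, D, E}  = {D, E} ∪ {A, C, D}
  |family| = 11
Round 3. New:
  {B}  = {A, C, D, E}ᶜ
  {E}  = {A, B, C, D}ᶜ
  {A, C}  = {B, D, E}ᶜ
  |family| = 14
Round 4: +2 →
  {B, D}  = {D} ∪ {B}
  {A, C, E}  = {A, C} ∪ {E}
  |family| = 16
Round 5: closed — nothing new.

σ(𝒢) = { ∅, {B}, {D}, {E}, {A, C}, {B, D}, {B, E}, {D, E}, {A, B, C}, {A, C, D}, {A, C, E}, {B, D, E}, {A, B, C, D}, {A, B, C, E}, {A, C, D, E}, Ω }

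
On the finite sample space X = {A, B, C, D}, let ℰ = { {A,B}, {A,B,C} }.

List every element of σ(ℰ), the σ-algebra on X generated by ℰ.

σ(ℰ) (8 sets): { {}, {C}, {D}, {A,B}, {C,D}, {A,B,C}, {A,B,D}, X }

Check:
Initial family (4 sets): { {}, {A,B}, {A,B,C}, X }.
Round 1: 2 new —
  {D}  = X∖{A,B,C}
  {C,D}  = X∖{A,B}
  (now 6)
Round 2 (1 new):
  {A,B,D}  = {A,B} ∪ {D}
  (now 7)
Round 3: 1 new —
  {C}  = X∖{A,B,D}
  (now 8)
Round 4: stable.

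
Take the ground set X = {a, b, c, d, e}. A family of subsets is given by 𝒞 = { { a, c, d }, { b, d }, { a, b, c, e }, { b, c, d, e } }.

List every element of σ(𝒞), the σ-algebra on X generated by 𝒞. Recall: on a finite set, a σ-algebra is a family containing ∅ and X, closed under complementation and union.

σ(𝒞) (32 sets): { ∅, { a }, { b }, { c }, { d }, { e }, { a, b }, { a, c }, { a, d }, { a, e }, { b, c }, { b, d }, { b, e }, { c, d }, { c, e }, { d, e }, { a, b, c }, { a, b, d }, { a, b, e }, { a, c, d }, { a, c, e }, { a, d, e }, { b, c, d }, { b, c, e }, { b, d, e }, { c, d, e }, { a, b, c, d }, { a, b, c, e }, { a, b, d, e }, { a, c, d, e }, { b, c, d, e }, X }

Derivation:
Begin from { ∅, { b, d }, { a, c, d }, { a, b, c, e }, { b, c, d, e }, X } (that is, 𝒞 plus ∅ and X).
Iteration 1 (5 new):
  { a }  = complement { b, c, d, e }
  { d }  = complement { a, b, c, e }
  { b, e }  = complement { a, c, d }
  { a, c, e }  = complement { b, d }
  { a, b, c, d }  = { a, c, d } ∪ { b, d }
  [11 total]
Iteration 2 (6 new):
  { e }  = complement { a, b, c, d }
  { a, d }  = { d } ∪ { a }
  { a, b, d }  = { b, d } ∪ { a }
  { a, b, e }  = { b, e } ∪ { a }
  { b, d, e }  = { b, e } ∪ { d }
  { a, c, d, e }  = { a, c, e } ∪ { a, c, d }
  [17 total]
Iteration 3 adds 9:
  { b }  = complement { a, c, d, e }
  { a, c }  = complement { b, d, e }
  { a, e }  = { e } ∪ { a }
  { c, d }  = complement { a, b, e }
  { c, e }  = complement { a, b, d }
  { d, e }  = { d } ∪ { e }
  { a, d, e }  = { a, d } ∪ { e }
  { b, c, e }  = complement { a, d }
  { a, b, d, e }  = { b, e } ∪ { a, b, d }
  [26 total]
Iteration 4: +6 →
  { c }  = complement { a, b, d, e }
  { a, b }  = { b } ∪ { a }
  { b, c }  = complement { a, d, e }
  { a, b, c }  = complement { d, e }
  { b, c, d }  = complement { a, e }
  { c, d, e }  = { c, d } ∪ { e }
  [32 total]
Iteration 5 adds nothing — fixpoint reached.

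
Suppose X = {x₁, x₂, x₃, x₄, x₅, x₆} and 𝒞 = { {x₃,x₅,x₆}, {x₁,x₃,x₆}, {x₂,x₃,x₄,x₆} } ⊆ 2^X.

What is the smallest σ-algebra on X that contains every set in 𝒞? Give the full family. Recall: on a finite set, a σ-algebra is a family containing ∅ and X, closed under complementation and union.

Start: 𝒞 ∪ {∅, X} = { {}, {x₁,x₃,x₆}, {x₃,x₅,x₆}, {x₂,x₃,x₄,x₆}, X }.
Step 1 adds 6:
  {x₁,x₅}  = complement {x₂,x₃,x₄,x₆}
  {x₁,x₂,x₄}  = complement {x₃,x₅,x₆}
  {x₂,x₄,x₅}  = complement {x₁,x₃,x₆}
  {x₁,x₃,x₅,x₆}  = {x₁,x₃,x₆} ∪ {x₃,x₅,x₆}
  {x₁,x₂,x₃,x₄,x₆}  = {x₂,x₃,x₄,x₆} ∪ {x₁,x₃,x₆}
  {x₂,x₃,x₄,x₅,x₆}  = {x₂,x₃,x₄,x₆} ∪ {x₃,x₅,x₆}
  |family| = 11
Step 2: 4 new —
  {x₁}  = complement {x₂,x₃,x₄,x₅,x₆}
  {x₅}  = complement {x₁,x₂,x₃,x₄,x₆}
  {x₂,x₄}  = complement {x₁,x₃,x₅,x₆}
  {x₁,x₂,x₄,x₅}  = {x₁,x₂,x₄} ∪ {x₁,x₅}
  |family| = 15
Step 3: +1 →
  {x₃,x₆}  = complement {x₁,x₂,x₄,x₅}
  |family| = 16
Step 4: already closed under ᶜ and ∪.

Hence σ(𝒞) has 16 members: { {}, {x₁}, {x₅}, {x₁,x₅}, {x₂,x₄}, {x₃,x₆}, {x₁,x₂,x₄}, {x₁,x₃,x₆}, {x₂,x₄,x₅}, {x₃,x₅,x₆}, {x₁,x₂,x₄,x₅}, {x₁,x₃,x₅,x₆}, {x₂,x₃,x₄,x₆}, {x₁,x₂,x₃,x₄,x₆}, {x₂,x₃,x₄,x₅,x₆}, X }.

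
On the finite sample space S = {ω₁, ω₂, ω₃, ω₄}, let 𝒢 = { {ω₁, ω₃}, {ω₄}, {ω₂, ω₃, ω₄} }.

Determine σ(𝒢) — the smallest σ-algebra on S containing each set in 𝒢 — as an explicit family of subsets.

σ(𝒢) = { ∅, {ω₁}, {ω₂}, {ω₃}, {ω₄}, {ω₁, ω₂}, {ω₁, ω₃}, {ω₁, ω₄}, {ω₂, ω₃}, {ω₂, ω₄}, {ω₃, ω₄}, {ω₁, ω₂, ω₃}, {ω₁, ω₂, ω₄}, {ω₁, ω₃, ω₄}, {ω₂, ω₃, ω₄}, S }

Derivation:
Take S₀ = 𝒢 ∪ {∅, S} = { ∅, {ω₄}, {ω₁, ω₃}, {ω₂, ω₃, ω₄}, S }.
Iteration 1. New:
  {ω₁}  = {ω₂, ω₃, ω₄}ᶜ
  {ω₂, ω₄}  = {ω₁, ω₃}ᶜ
  {ω₁, ω₂, ω₃}  = {ω₄}ᶜ
  {ω₁, ω₃, ω₄}  = {ω₁, ω₃} ∪ {ω₄}
  (now 9)
Iteration 2: +3 →
  {ω₂}  = {ω₁, ω₃, ω₄}ᶜ
  {ω₁, ω₄}  = {ω₄} ∪ {ω₁}
  {ω₁, ω₂, ω₄}  = {ω₂, ω₄} ∪ {ω₁}
  (now 12)
Iteration 3 (3 new):
  {ω₃}  = {ω₁, ω₂, ω₄}ᶜ
  {ω₁, ω₂}  = {ω₂} ∪ {ω₁}
  {ω₂, ω₃}  = {ω₁, ω₄}ᶜ
  (now 15)
Iteration 4: 1 new —
  {ω₃, ω₄}  = {ω₁, ω₂}ᶜ
  (now 16)
After Iteration 5 the family is unchanged; done.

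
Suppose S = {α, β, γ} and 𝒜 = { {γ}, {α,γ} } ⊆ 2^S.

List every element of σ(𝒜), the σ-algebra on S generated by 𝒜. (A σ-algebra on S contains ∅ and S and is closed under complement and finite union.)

σ(𝒜) (8 sets): { {}, {α}, {β}, {γ}, {α,β}, {α,γ}, {β,γ}, S }

Working:
Initial family (4 sets): { {}, {γ}, {α,γ}, S }.
Iteration 1: 2 new —
  {β}  = S∖{α,γ}
  {α,β}  = S∖{γ}
  — 6 sets.
Iteration 2. New:
  {β,γ}  = {γ} ∪ {β}
  — 7 sets.
Iteration 3: +1 →
  {α}  = S∖{β,γ}
  — 8 sets.
Iteration 4: stable.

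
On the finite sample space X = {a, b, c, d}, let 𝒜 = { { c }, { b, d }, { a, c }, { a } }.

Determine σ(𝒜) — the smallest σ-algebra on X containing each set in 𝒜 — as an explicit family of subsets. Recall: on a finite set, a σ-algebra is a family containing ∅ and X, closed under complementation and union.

Start: 𝒜 ∪ {∅, X} = { ∅, { a }, { c }, { a, c }, { b, d }, X }.
Pass 1 adds 2:
  { a, b, d }  = { c }ᶜ
  { b, c, d }  = { a }ᶜ
  — 8 sets.
Pass 2 adds nothing — fixpoint reached.

Therefore σ(𝒜) = { ∅, { a }, { c }, { a, c }, { b, d }, { a, b, d }, { b, c, d }, X } (|σ(𝒜)| = 8).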